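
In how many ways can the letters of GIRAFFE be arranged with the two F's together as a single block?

Treat the 2 copies of F as a single block. The multiset to arrange is then {FF, A, E, G, I, R}, 6 items in all.
All 6 items are distinct, so there are (6)! = 720 arrangements.

720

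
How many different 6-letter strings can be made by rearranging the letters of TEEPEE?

TEEPEE has 6 letters with E appearing 4 times.
So there are 6! / (4!) = 30 distinguishable arrangements.

30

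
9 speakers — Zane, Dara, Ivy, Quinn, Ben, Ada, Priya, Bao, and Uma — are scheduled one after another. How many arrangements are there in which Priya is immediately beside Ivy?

80640

Glue Priya and Ivy into one block (2 internal orders), leaving 8 units to arrange in a row.
So the count is 2·(8)! = 80640.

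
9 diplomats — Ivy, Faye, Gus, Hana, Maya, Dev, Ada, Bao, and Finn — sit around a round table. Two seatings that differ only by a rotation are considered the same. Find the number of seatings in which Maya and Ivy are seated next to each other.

10080

Treat {Maya, Ivy} as one unit (2 internal orders) and seat the resulting 8 units around the table: (7)! circular arrangements.
So 2 × (7)! = 2 × 5040 = 10080.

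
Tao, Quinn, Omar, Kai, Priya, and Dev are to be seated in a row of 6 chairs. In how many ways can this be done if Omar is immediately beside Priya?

Glue Omar and Priya into one block (2 internal orders), leaving 5 units to arrange in a row.
So the count is 2·(5)! = 240.

240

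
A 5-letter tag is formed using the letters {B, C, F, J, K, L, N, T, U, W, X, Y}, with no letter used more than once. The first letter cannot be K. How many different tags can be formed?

87120

The first letter has 12−1 = 11 choices (anything except K).
The remaining 4 letters are filled from the other 11 symbols without repetition: 11 × 10 × 9 × 8 = 7920.
Total: 11 × 7920 = 87120.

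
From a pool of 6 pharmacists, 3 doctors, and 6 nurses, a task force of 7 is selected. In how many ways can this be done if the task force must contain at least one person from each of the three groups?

Unrestricted: C(15,7) = 6435 ways to pick any 7 of the 15.
Subtract selections that omit an entire group: no pharmacists → C(9,7) = 36; no doctors → C(12,7) = 792; no nurses → C(9,7) = 36.
Add back selections omitting two groups (i.e. drawn from a single group): C(6,7) + C(3,7) + C(6,7) = 0.
By inclusion–exclusion: 6435 − 864 + 0 = 5571.

5571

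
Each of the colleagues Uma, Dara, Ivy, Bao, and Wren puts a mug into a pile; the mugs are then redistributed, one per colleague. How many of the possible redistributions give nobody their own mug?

Count assignments avoiding every fixed point. For any j of the 5 colleagues fixed to their own mug, the other 5−j can be arranged in (5−j)! ways.
By inclusion–exclusion this is Σ_{j=0}^{5} (−1)^j C(5,j)·(5−j)!.
Computing: 120 − 120 + 60 − 20 + 5 − 1 = 44.

44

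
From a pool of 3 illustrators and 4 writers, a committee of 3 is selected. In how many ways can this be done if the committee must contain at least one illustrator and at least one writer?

30

With no constraint there are C(7,3) = 35 possible selections.
Selections missing a whole group: no illustrators → C(4,3) = 4; no writers → C(3,3) = 1.
Both groups omitted at once is impossible, so 35 − 5 = 30.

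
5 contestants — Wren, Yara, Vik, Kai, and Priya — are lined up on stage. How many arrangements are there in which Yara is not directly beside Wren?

72

Of the 5! = 120 arrangements, those with Yara and Wren adjacent number 2 × 4! = 48 (treat the pair as a block with 2 internal orders).
So 120 − 48 = 72 arrangements keep them apart.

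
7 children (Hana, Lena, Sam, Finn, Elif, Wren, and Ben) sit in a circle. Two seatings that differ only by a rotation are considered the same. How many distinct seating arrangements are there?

Seat Hana anywhere (absorbing the rotational symmetry), then permute the other 6: (6)! = 720.

720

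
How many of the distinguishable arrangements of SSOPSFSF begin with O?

Fix O in the first position and arrange the remaining 7 letters.
Those 7 letters have F appearing twice and S appearing 4 times, giving (7)!/(4!·2!) = 105.

105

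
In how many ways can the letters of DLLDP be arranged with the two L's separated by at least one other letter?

There are 5!/(2!·2!) = 30 arrangements of DLLDP in total.
If the two L's are adjacent, glue them into one block, leaving 4 items to arrange: (4)!/(2!) = 12 ways.
Hence 30 − 12 = 18.

18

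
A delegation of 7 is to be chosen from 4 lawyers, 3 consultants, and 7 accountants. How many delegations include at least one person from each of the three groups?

2982

Unrestricted: C(14,7) = 3432 ways to pick any 7 of the 14.
Selections missing a whole group: no lawyers → C(10,7) = 120; no consultants → C(11,7) = 330; no accountants → C(7,7) = 1.
Add back selections omitting two groups (i.e. drawn from a single group): C(4,7) + C(3,7) + C(7,7) = 1.
By inclusion–exclusion: 3432 − 451 + 1 = 2982.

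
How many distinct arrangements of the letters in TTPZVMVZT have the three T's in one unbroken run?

1260

Treat the 3 copies of T as a single block. The multiset to arrange is then {TTT, M, P, V, V, Z, Z}, 7 items in all.
That gives (7)!/(2!·2!) = 1260 arrangements.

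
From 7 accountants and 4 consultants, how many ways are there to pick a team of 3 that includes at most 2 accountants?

Split by how many accountants are chosen (0 through 2).
Sum: C(7,0)·C(4,3) + C(7,1)·C(4,2) + C(7,2)·C(4,1) = 4 + 42 + 84 = 130.

130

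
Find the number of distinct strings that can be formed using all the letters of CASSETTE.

The 8 letters of CASSETTE have repeats: E appearing twice, S appearing twice, and T appearing twice.
Dividing 8! = 40320 by 2!·2!·2! = 8 for the repeated letters gives 5040.

5040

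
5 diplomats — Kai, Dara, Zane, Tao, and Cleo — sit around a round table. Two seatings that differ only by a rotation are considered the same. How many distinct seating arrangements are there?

24

Seat Kai anywhere (absorbing the rotational symmetry), then permute the other 4: (4)! = 24.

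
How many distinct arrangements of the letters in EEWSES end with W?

10

With the last slot taken by W, it remains to arrange the other 5 letters (EESES).
Those 5 letters have E appearing 3 times and S appearing twice, giving (5)!/(3!·2!) = 10.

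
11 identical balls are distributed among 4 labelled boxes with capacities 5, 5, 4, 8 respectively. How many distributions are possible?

160

Ignoring the caps, the number of non-negative solutions to x_1+…+x_4 = 11 is C(14,3) = 364.
Subtract solutions that violate a single cap (substitute x_i' = x_i − (cap_i+1)): x_1 ≥ 6 gives C(8,3) = 56; x_2 ≥ 6 gives C(8,3) = 56; x_3 ≥ 5 gives C(9,3) = 84; x_4 ≥ 9 gives C(5,3) = 10. Together 206.
Add back pairs where two caps are both exceeded: 0 + 1 + 0 + 1 + 0 + 0 = 2.
By inclusion–exclusion the count is 364 − 206 + 2 = 160.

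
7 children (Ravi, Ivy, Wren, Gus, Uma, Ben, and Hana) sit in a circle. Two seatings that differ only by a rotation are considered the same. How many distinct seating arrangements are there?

720

Fix one person's seat to break rotational symmetry; the remaining 6 people can be arranged in (6)! = 720 ways.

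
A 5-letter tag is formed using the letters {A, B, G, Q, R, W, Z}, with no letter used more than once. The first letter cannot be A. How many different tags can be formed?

2160

The first letter has 7−1 = 6 choices (anything except A).
The remaining 4 letters are filled from the other 6 symbols without repetition: 6 × 5 × 4 × 3 = 360.
Total: 6 × 360 = 2160.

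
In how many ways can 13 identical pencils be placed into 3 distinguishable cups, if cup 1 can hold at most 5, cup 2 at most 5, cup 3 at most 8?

By stars and bars, unrestricted non-negative solutions to x_1+…+x_3 = 13 number C(13+2,2) = 105.
Subtract solutions that violate a single cap (substitute x_i' = x_i − (cap_i+1)): x_1 ≥ 6 gives C(9,2) = 36; x_2 ≥ 6 gives C(9,2) = 36; x_3 ≥ 9 gives C(6,2) = 15. Together 87.
Add back pairs where two caps are both exceeded: 3 + 0 + 0 = 3.
By inclusion–exclusion the count is 105 − 87 + 3 = 21.

21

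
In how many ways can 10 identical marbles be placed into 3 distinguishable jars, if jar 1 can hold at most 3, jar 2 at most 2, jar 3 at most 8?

9

By stars and bars, unrestricted non-negative solutions to x_1+…+x_3 = 10 number C(10+2,2) = 66.
Subtract solutions that violate a single cap (substitute x_i' = x_i − (cap_i+1)): x_1 ≥ 4 gives C(8,2) = 28; x_2 ≥ 3 gives C(9,2) = 36; x_3 ≥ 9 gives C(3,2) = 3. Together 67.
Add back pairs where two caps are both exceeded: 10 + 0 + 0 = 10.
By inclusion–exclusion the count is 66 − 67 + 10 = 9.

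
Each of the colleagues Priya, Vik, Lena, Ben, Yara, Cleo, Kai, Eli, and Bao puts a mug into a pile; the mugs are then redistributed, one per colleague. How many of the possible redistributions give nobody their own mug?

133496

This is the derangement count D_9: permutations of 9 items with no fixed point.
By inclusion–exclusion this is Σ_{j=0}^{9} (−1)^j C(9,j)·(9−j)!.
Computing: 362880 − 362880 + 181440 − 60480 + 15120 − 3024 + 504 − 72 + 9 − 1 = 133496.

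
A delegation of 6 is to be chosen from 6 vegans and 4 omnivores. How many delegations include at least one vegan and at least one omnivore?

With no constraint there are C(10,6) = 210 possible selections.
Selections missing a whole group: no vegans → C(4,6) = 0; no omnivores → C(6,6) = 1.
Both groups omitted at once is impossible, so 210 − 1 = 209.

209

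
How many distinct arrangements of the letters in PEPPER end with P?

30

Fix P in the last position and arrange the remaining 5 letters.
Those 5 letters have E appearing twice and P appearing twice, giving (5)!/(2!·2!) = 30.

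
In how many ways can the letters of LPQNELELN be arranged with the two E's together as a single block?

Treat the 2 copies of E as a single block. The multiset to arrange is then {EE, L, L, L, N, N, P, Q}, 8 items in all.
That gives (8)!/(3!·2!) = 3360 arrangements.

3360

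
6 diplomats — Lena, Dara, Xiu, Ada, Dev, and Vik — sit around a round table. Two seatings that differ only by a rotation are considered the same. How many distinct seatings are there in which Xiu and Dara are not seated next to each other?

All circular seatings of 6 people number (5)! = 120.
Those with Xiu next to Dara: fuse the pair into one unit and seat 5 units around a circle — 2·(4)! = 48.
Subtracting, 120 − 48 = 72.

72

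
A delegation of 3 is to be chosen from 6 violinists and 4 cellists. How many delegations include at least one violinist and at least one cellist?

96

Total 3-person selections from all 10: C(10,3) = 120.
Subtract selections that omit an entire group: no violinists → C(4,3) = 4; no cellists → C(6,3) = 20.
Both groups omitted at once is impossible, so 120 − 24 = 96.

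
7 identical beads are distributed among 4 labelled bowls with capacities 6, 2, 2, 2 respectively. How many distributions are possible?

26

By stars and bars, unrestricted non-negative solutions to x_1+…+x_4 = 7 number C(7+3,3) = 120.
Subtract solutions that violate a single cap (substitute x_i' = x_i − (cap_i+1)): x_1 ≥ 7 gives C(3,3) = 1; x_2 ≥ 3 gives C(7,3) = 35; x_3 ≥ 3 gives C(7,3) = 35; x_4 ≥ 3 gives C(7,3) = 35. Together 106.
Add back pairs where two caps are both exceeded: 0 + 0 + 0 + 4 + 4 + 4 = 12.
By inclusion–exclusion the count is 120 − 106 + 12 = 26.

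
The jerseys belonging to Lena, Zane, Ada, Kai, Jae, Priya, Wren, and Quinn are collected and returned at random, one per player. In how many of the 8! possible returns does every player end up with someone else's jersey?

Let Aᵢ be the assignments in which player i gets their old jersey. We want the size of the complement of A₁∪…∪A_8.
By inclusion–exclusion this is Σ_{j=0}^{8} (−1)^j C(8,j)·(8−j)!.
Computing: 40320 − 40320 + 20160 − 6720 + 1680 − 336 + 56 − 8 + 1 = 14833.

14833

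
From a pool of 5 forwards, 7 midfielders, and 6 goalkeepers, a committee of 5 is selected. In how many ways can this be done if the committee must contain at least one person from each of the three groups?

With no constraint there are C(18,5) = 8568 possible selections.
Selections missing a whole group: no forwards → C(13,5) = 1287; no midfielders → C(11,5) = 462; no goalkeepers → C(12,5) = 792.
Add back selections omitting two groups (i.e. drawn from a single group): C(5,5) + C(7,5) + C(6,5) = 28.
By inclusion–exclusion: 8568 − 2541 + 28 = 6055.

6055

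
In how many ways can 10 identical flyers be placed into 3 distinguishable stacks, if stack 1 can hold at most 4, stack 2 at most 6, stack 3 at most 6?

By stars and bars, unrestricted non-negative solutions to x_1+…+x_3 = 10 number C(10+2,2) = 66.
Subtract solutions that violate a single cap (substitute x_i' = x_i − (cap_i+1)): x_1 ≥ 5 gives C(7,2) = 21; x_2 ≥ 7 gives C(5,2) = 10; x_3 ≥ 7 gives C(5,2) = 10. Together 41.
No two caps can be exceeded simultaneously, so the pair terms are all 0.
By inclusion–exclusion the count is 66 − 41 + 0 = 25.

25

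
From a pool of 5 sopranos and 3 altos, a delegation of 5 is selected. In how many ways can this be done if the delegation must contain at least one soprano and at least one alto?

55

With no constraint there are C(8,5) = 56 possible selections.
Selections missing a whole group: no sopranos → C(3,5) = 0; no altos → C(5,5) = 1.
Both groups omitted at once is impossible, so 56 − 1 = 55.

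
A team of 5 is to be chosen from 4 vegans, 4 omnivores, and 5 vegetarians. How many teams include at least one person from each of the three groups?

Unrestricted: C(13,5) = 1287 ways to pick any 5 of the 13.
Selections missing a whole group: no vegans → C(9,5) = 126; no omnivores → C(9,5) = 126; no vegetarians → C(8,5) = 56.
Add back selections omitting two groups (i.e. drawn from a single group): C(4,5) + C(4,5) + C(5,5) = 1.
By inclusion–exclusion: 1287 − 308 + 1 = 980.

980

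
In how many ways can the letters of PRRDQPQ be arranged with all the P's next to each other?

Treat the 2 copies of P as a single block. The multiset to arrange is then {PP, D, Q, Q, R, R}, 6 items in all.
That gives (6)!/(2!·2!) = 180 arrangements.

180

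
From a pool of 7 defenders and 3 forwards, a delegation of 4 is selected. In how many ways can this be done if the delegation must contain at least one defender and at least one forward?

Unrestricted: C(10,4) = 210 ways to pick any 4 of the 10.
Selections missing a whole group: no defenders → C(3,4) = 0; no forwards → C(7,4) = 35.
Both groups omitted at once is impossible, so 210 − 35 = 175.

175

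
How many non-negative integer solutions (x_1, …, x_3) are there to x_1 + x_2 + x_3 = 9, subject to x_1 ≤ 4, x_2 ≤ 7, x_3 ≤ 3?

By stars and bars, unrestricted non-negative solutions to x_1+…+x_3 = 9 number C(9+2,2) = 55.
Subtract solutions that violate a single cap (substitute x_i' = x_i − (cap_i+1)): x_1 ≥ 5 gives C(6,2) = 15; x_2 ≥ 8 gives C(3,2) = 3; x_3 ≥ 4 gives C(7,2) = 21. Together 39.
Add back pairs where two caps are both exceeded: 0 + 1 + 0 = 1.
By inclusion–exclusion the count is 55 − 39 + 1 = 17.

17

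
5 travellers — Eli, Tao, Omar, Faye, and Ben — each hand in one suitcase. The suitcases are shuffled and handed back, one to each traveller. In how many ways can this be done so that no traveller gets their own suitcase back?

Let Aᵢ be the assignments in which traveller i gets their own suitcase. We want the size of the complement of A₁∪…∪A_5.
By inclusion–exclusion this is Σ_{j=0}^{5} (−1)^j C(5,j)·(5−j)!.
Computing: 120 − 120 + 60 − 20 + 5 − 1 = 44.

44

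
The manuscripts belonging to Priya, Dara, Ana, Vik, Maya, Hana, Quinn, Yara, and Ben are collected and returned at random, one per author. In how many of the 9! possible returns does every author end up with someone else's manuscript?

133496

This is the derangement count D_9: permutations of 9 items with no fixed point.
By inclusion–exclusion this is Σ_{j=0}^{9} (−1)^j C(9,j)·(9−j)!.
Computing: 362880 − 362880 + 181440 − 60480 + 15120 − 3024 + 504 − 72 + 9 − 1 = 133496.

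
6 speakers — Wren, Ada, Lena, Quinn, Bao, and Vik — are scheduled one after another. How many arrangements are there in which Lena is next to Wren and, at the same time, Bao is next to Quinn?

96

Treat {Lena,Wren} as one block (2 orders) and {Bao,Quinn} as another (2 orders).
That leaves 4 units to arrange: 2 × 2 × 4! = 4 × 24 = 96.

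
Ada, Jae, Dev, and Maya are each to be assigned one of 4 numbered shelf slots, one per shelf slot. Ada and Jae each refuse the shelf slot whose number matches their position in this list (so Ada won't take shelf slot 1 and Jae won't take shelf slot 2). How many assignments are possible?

Let Aᵢ (for i ∈ {1, 2}) be the placements that put person i in their forbidden shelf slot. Any j of these fix j positions, leaving (4−j)! ways to fill the rest, and there are C(2,j) ways to pick which j.
By inclusion–exclusion, the number of valid placements is Σ_{j=0}^{2} (−1)^j C(2,j)·(4−j)!.
Computing: 24 − 12 + 2 = 14.

14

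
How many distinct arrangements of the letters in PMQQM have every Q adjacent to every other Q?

12

Treat the 2 copies of Q as a single block. The multiset to arrange is then {QQ, M, M, P}, 4 items in all.
That gives (4)!/(2!) = 12 arrangements.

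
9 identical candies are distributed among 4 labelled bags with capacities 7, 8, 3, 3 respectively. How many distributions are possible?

By stars and bars, unrestricted non-negative solutions to x_1+…+x_4 = 9 number C(9+3,3) = 220.
Subtract solutions that violate a single cap (substitute x_i' = x_i − (cap_i+1)): x_1 ≥ 8 gives C(4,3) = 4; x_2 ≥ 9 gives C(3,3) = 1; x_3 ≥ 4 gives C(8,3) = 56; x_4 ≥ 4 gives C(8,3) = 56. Together 117.
Add back pairs where two caps are both exceeded: 0 + 0 + 0 + 0 + 0 + 4 = 4.
By inclusion–exclusion the count is 220 − 117 + 4 = 107.

107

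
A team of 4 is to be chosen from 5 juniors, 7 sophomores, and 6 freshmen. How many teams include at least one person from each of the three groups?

1575

Unrestricted: C(18,4) = 3060 ways to pick any 4 of the 18.
Subtract selections that omit an entire group: no juniors → C(13,4) = 715; no sophomores → C(11,4) = 330; no freshmen → C(12,4) = 495.
Add back selections omitting two groups (i.e. drawn from a single group): C(5,4) + C(7,4) + C(6,4) = 55.
By inclusion–exclusion: 3060 − 1540 + 55 = 1575.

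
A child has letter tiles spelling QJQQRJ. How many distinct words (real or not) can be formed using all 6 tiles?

QJQQRJ has 6 letters with J appearing twice and Q appearing 3 times.
Dividing 6! = 720 by 3!·2! = 12 for the repeated letters gives 60.

60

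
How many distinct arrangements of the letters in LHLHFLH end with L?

With the last slot taken by L, it remains to arrange the other 6 letters (HLHFLH).
Those 6 letters have H appearing 3 times and L appearing twice, giving (6)!/(3!·2!) = 60.

60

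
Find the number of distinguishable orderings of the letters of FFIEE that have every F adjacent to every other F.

Treat the 2 copies of F as a single block. The multiset to arrange is then {FF, E, E, I}, 4 items in all.
That gives (4)!/(2!) = 12 arrangements.

12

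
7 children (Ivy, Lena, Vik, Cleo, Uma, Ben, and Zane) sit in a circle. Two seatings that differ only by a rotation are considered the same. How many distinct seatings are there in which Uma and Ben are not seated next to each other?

All circular seatings of 7 people number (6)! = 720.
Seatings with Uma beside Ben: treat them as a block with 2 internal orders, giving 2 × (5)! = 240.
Subtracting, 720 − 240 = 480.

480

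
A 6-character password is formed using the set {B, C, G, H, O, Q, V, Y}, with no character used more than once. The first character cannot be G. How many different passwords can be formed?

The first character has 8−1 = 7 choices (anything except G).
The remaining 5 characters are filled from the other 7 symbols without repetition: 7 × 6 × 5 × 4 × 3 = 2520.
Total: 7 × 2520 = 17640.

17640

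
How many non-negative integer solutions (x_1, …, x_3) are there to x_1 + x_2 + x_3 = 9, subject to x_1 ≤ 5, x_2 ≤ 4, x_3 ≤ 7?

27

By stars and bars, unrestricted non-negative solutions to x_1+…+x_3 = 9 number C(9+2,2) = 55.
Subtract solutions that violate a single cap (substitute x_i' = x_i − (cap_i+1)): x_1 ≥ 6 gives C(5,2) = 10; x_2 ≥ 5 gives C(6,2) = 15; x_3 ≥ 8 gives C(3,2) = 3. Together 28.
No two caps can be exceeded simultaneously, so the pair terms are all 0.
By inclusion–exclusion the count is 55 − 28 + 0 = 27.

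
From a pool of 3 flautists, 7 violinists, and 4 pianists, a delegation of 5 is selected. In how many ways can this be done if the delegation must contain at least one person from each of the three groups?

1288

Total 5-person selections from all 14: C(14,5) = 2002.
Subtract selections that omit an entire group: no flautists → C(11,5) = 462; no violinists → C(7,5) = 21; no pianists → C(10,5) = 252.
Add back selections omitting two groups (i.e. drawn from a single group): C(3,5) + C(7,5) + C(4,5) = 21.
By inclusion–exclusion: 2002 − 735 + 21 = 1288.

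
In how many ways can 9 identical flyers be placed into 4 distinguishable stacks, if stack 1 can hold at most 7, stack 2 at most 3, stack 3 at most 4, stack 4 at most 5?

106

By stars and bars, unrestricted non-negative solutions to x_1+…+x_4 = 9 number C(9+3,3) = 220.
Subtract solutions that violate a single cap (substitute x_i' = x_i − (cap_i+1)): x_1 ≥ 8 gives C(4,3) = 4; x_2 ≥ 4 gives C(8,3) = 56; x_3 ≥ 5 gives C(7,3) = 35; x_4 ≥ 6 gives C(6,3) = 20. Together 115.
Add back pairs where two caps are both exceeded: 0 + 0 + 0 + 1 + 0 + 0 = 1.
By inclusion–exclusion the count is 220 − 115 + 1 = 106.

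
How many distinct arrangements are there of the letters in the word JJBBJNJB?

JJBBJNJB has 8 letters with B appearing 3 times and J appearing 4 times.
The number of distinct arrangements is 8!/(4!·3!) = 40320/144 = 280.

280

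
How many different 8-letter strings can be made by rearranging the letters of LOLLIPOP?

1680

The 8 letters of LOLLIPOP have repeats: L appearing 3 times, O appearing twice, and P appearing twice.
The number of distinct arrangements is 8!/(3!·2!·2!) = 40320/24 = 1680.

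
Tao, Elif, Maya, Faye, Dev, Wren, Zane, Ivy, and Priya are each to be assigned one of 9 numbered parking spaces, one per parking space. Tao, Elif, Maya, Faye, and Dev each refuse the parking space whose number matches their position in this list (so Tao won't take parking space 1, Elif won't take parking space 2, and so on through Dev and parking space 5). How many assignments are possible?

Let Aᵢ (for 1 ≤ i ≤ 5) be the placements that put person i in their forbidden parking space. Any j of these fix j positions, leaving (9−j)! ways to fill the rest, and there are C(5,j) ways to pick which j.
By inclusion–exclusion, the number of valid placements is Σ_{j=0}^{5} (−1)^j C(5,j)·(9−j)!.
Computing: 362880 − 201600 + 50400 − 7200 + 600 − 24 = 205056.

205056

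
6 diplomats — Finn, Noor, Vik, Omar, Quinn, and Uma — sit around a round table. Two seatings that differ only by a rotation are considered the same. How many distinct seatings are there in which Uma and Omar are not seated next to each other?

Without the restriction there are (5)! = 120 seatings.
Those with Uma next to Omar: fuse the pair into one unit and seat 5 units around a circle — 2·(4)! = 48.
Subtracting, 120 − 48 = 72.

72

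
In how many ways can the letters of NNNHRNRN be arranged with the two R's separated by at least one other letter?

There are 8!/(5!·2!) = 168 arrangements of NNNHRNRN in total.
If the two R's are adjacent, glue them into one block, leaving 7 items to arrange: (7)!/(5!) = 42 ways.
Hence 168 − 42 = 126.

126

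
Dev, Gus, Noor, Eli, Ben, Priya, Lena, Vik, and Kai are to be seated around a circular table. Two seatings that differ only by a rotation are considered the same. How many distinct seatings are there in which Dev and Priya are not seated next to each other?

All circular seatings of 9 people number (8)! = 40320.
Seatings with Dev beside Priya: treat them as a block with 2 internal orders, giving 2 × (7)! = 10080.
Subtracting, 40320 − 10080 = 30240.

30240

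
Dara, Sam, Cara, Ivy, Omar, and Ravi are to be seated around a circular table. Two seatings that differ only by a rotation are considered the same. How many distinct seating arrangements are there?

120

Seat Dara anywhere (absorbing the rotational symmetry), then permute the other 5: (5)! = 120.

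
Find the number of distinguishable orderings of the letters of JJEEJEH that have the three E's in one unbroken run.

20

Treat the 3 copies of E as a single block. The multiset to arrange is then {EEE, H, J, J, J}, 5 items in all.
That gives (5)!/(3!) = 20 arrangements.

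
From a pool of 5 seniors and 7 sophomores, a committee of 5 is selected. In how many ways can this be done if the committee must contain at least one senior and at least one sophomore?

Total 5-person selections from all 12: C(12,5) = 792.
Selections missing a whole group: no seniors → C(7,5) = 21; no sophomores → C(5,5) = 1.
Both groups omitted at once is impossible, so 792 − 22 = 770.

770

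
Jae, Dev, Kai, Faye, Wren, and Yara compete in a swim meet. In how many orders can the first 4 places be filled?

360

This is an ordered selection of 4 from 6: P(6,4).
That gives 6 × 5 × 4 × 3 = 360.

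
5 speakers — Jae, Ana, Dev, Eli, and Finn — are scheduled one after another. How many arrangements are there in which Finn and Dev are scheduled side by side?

48

Treat {Finn, Dev} as a single unit. There are 4 units to order, and the pair itself can be ordered 2 ways.
That gives 2 × 4! = 2 × 24 = 48.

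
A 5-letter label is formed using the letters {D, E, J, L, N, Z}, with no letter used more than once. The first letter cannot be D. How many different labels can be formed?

The first letter has 6−1 = 5 choices (anything except D).
The remaining 4 letters are filled from the other 5 symbols without repetition: 5 × 4 × 3 × 2 = 120.
Total: 5 × 120 = 600.

600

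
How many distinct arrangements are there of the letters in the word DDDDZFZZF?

1260

Letter multiplicities in DDDDZFZZF: D×4, F×2, Z×3.
So there are 9! / (4!·3!·2!) = 1260 distinguishable arrangements.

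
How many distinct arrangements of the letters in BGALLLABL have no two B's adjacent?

2940

There are 9!/(4!·2!·2!) = 3780 arrangements of BGALLLABL in total.
If the two B's are adjacent, glue them into one block, leaving 8 items to arrange: (8)!/(4!·2!) = 840 ways.
Hence 3780 − 840 = 2940.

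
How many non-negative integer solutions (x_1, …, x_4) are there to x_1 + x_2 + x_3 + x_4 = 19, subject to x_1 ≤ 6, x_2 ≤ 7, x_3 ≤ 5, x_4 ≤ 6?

Ignoring the caps, the number of non-negative solutions to x_1+…+x_4 = 19 is C(22,3) = 1540.
Subtract solutions that violate a single cap (substitute x_i' = x_i − (cap_i+1)): x_1 ≥ 7 gives C(15,3) = 455; x_2 ≥ 8 gives C(14,3) = 364; x_3 ≥ 6 gives C(16,3) = 560; x_4 ≥ 7 gives C(15,3) = 455. Together 1834.
Add back pairs where two caps are both exceeded: 35 + 84 + 56 + 56 + 35 + 84 = 350.
By inclusion–exclusion the count is 1540 − 1834 + 350 = 56.

56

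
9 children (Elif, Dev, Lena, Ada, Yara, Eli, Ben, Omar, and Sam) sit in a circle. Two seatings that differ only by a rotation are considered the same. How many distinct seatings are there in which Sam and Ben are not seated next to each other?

30240

All circular seatings of 9 people number (8)! = 40320.
Those with Sam next to Ben: fuse the pair into one unit and seat 8 units around a circle — 2·(7)! = 10080.
Subtracting, 40320 − 10080 = 30240.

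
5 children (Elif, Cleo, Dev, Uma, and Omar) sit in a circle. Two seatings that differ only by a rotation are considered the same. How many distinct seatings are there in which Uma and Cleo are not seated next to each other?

12

All circular seatings of 5 people number (4)! = 24.
Seatings with Uma beside Cleo: treat them as a block with 2 internal orders, giving 2 × (3)! = 12.
Subtracting, 24 − 12 = 12.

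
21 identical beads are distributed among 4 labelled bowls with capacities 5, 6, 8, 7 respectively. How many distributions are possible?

Ignoring the caps, the number of non-negative solutions to x_1+…+x_4 = 21 is C(24,3) = 2024.
Subtract solutions that violate a single cap (substitute x_i' = x_i − (cap_i+1)): x_1 ≥ 6 gives C(18,3) = 816; x_2 ≥ 7 gives C(17,3) = 680; x_3 ≥ 9 gives C(15,3) = 455; x_4 ≥ 8 gives C(16,3) = 560. Together 2511.
Add back pairs where two caps are both exceeded: 165 + 84 + 120 + 56 + 84 + 35 = 544.
Subtract triples: 0 + 1 + 0 + 0 = 1.
By inclusion–exclusion the count is 2024 − 2511 + 544 − 1 = 56.

56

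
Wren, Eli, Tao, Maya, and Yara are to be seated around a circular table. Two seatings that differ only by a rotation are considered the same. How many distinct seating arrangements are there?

24

Around a circle, 5 distinct people have 5!/5 = (4)! = 24 rotationally distinct seatings.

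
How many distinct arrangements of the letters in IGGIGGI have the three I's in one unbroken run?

Treat the 3 copies of I as a single block. The multiset to arrange is then {III, G, G, G, G}, 5 items in all.
That gives (5)!/(4!) = 5 arrangements.

5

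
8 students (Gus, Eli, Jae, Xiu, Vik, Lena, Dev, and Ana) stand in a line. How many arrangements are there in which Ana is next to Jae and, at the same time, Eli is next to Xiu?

Treat {Ana,Jae} as one block (2 orders) and {Eli,Xiu} as another (2 orders).
That leaves 6 units to arrange: 2 × 2 × 6! = 4 × 720 = 2880.

2880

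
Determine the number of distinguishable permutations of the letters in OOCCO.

10

Letter multiplicities in OOCCO: C×2, O×3.
Dividing 5! = 120 by 3!·2! = 12 for the repeated letters gives 10.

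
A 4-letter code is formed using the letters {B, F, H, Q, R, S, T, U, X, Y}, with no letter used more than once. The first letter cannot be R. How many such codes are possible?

4536

The first letter has 10−1 = 9 choices (anything except R).
The remaining 3 letters are filled from the other 9 symbols without repetition: 9 × 8 × 7 = 504.
Total: 9 × 504 = 4536.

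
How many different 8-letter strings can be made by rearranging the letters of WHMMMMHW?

WHMMMMHW has 8 letters with H appearing twice, M appearing 4 times, and W appearing twice.
Dividing 8! = 40320 by 4!·2!·2! = 96 for the repeated letters gives 420.

420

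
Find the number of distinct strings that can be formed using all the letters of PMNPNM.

90

Letter multiplicities in PMNPNM: M×2, N×2, P×2.
So there are 6! / (2!·2!·2!) = 90 distinguishable arrangements.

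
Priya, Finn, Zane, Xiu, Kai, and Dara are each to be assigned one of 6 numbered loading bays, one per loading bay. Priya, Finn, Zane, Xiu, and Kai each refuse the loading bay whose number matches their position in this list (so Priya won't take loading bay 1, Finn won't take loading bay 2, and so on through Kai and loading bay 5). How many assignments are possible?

Let Aᵢ (for 1 ≤ i ≤ 5) be the placements that put person i in their forbidden loading bay. Any j of these fix j positions, leaving (6−j)! ways to fill the rest, and there are C(5,j) ways to pick which j.
By inclusion–exclusion, the number of valid placements is Σ_{j=0}^{5} (−1)^j C(5,j)·(6−j)!.
Computing: 720 − 600 + 240 − 60 + 10 − 1 = 309.

309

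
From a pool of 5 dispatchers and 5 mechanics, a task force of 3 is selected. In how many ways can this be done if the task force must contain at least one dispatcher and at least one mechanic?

100

Unrestricted: C(10,3) = 120 ways to pick any 3 of the 10.
Subtract selections that omit an entire group: no dispatchers → C(5,3) = 10; no mechanics → C(5,3) = 10.
Both groups omitted at once is impossible, so 120 − 20 = 100.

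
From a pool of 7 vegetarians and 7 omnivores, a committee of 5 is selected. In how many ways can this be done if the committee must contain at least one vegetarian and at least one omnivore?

Total 5-person selections from all 14: C(14,5) = 2002.
Subtract selections that omit an entire group: no vegetarians → C(7,5) = 21; no omnivores → C(7,5) = 21.
Both groups omitted at once is impossible, so 2002 − 42 = 1960.

1960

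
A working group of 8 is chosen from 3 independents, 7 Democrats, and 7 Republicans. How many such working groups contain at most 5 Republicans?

Split by how many Republicans are chosen (0 through 5).
Sum: C(7,0)·C(10,8) + C(7,1)·C(10,7) + C(7,2)·C(10,6) + C(7,3)·C(10,5) + C(7,4)·C(10,4) + C(7,5)·C(10,3) = 45 + 840 + 4410 + 8820 + 7350 + 2520 = 23985.

23985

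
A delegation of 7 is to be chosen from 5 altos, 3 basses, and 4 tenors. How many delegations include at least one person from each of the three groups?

With no constraint there are C(12,7) = 792 possible selections.
Subtract selections that omit an entire group: no altos → C(7,7) = 1; no basses → C(9,7) = 36; no tenors → C(8,7) = 8.
Add back selections omitting two groups (i.e. drawn from a single group): C(5,7) + C(3,7) + C(4,7) = 0.
By inclusion–exclusion: 792 − 45 + 0 = 747.

747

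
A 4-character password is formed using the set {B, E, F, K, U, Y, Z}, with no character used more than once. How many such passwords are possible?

840

This is a permutation of 4 out of 7: P(7,4) = 7!/3!.
That product is 7 × 6 × 5 × 4 = 840.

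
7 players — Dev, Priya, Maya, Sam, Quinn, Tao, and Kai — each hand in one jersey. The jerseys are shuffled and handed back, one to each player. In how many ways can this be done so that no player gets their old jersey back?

This is the derangement count D_7: permutations of 7 items with no fixed point.
By inclusion–exclusion this is Σ_{j=0}^{7} (−1)^j C(7,j)·(7−j)!.
Computing: 5040 − 5040 + 2520 − 840 + 210 − 42 + 7 − 1 = 1854.

1854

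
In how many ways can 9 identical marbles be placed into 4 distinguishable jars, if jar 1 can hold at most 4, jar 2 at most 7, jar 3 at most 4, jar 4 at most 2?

70

Without the upper bounds there are C(12,3) = 220 ways to split 9 among 4 jars.
Subtract solutions that violate a single cap (substitute x_i' = x_i − (cap_i+1)): x_1 ≥ 5 gives C(7,3) = 35; x_2 ≥ 8 gives C(4,3) = 4; x_3 ≥ 5 gives C(7,3) = 35; x_4 ≥ 3 gives C(9,3) = 84. Together 158.
Add back pairs where two caps are both exceeded: 0 + 0 + 4 + 0 + 0 + 4 = 8.
By inclusion–exclusion the count is 220 − 158 + 8 = 70.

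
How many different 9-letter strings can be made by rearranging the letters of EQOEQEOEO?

EQOEQEOEO has 9 letters with E appearing 4 times, O appearing 3 times, and Q appearing twice.
Dividing 9! = 362880 by 4!·3!·2! = 288 for the repeated letters gives 1260.

1260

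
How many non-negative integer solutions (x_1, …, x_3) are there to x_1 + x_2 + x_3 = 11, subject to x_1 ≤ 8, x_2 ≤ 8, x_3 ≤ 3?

30

By stars and bars, unrestricted non-negative solutions to x_1+…+x_3 = 11 number C(11+2,2) = 78.
Subtract solutions that violate a single cap (substitute x_i' = x_i − (cap_i+1)): x_1 ≥ 9 gives C(4,2) = 6; x_2 ≥ 9 gives C(4,2) = 6; x_3 ≥ 4 gives C(9,2) = 36. Together 48.
No two caps can be exceeded simultaneously, so the pair terms are all 0.
By inclusion–exclusion the count is 78 − 48 + 0 = 30.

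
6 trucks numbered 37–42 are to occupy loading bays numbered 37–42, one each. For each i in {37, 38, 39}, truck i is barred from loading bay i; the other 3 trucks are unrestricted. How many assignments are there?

426

Let Aᵢ (for i ∈ {37, 38, 39}) be the placements that put truck i in its forbidden loading bay. Any j of these fix j positions, leaving (6−j)! ways to fill the rest, and there are C(3,j) ways to pick which j.
By inclusion–exclusion, the number of valid placements is Σ_{j=0}^{3} (−1)^j C(3,j)·(6−j)!.
Computing: 720 − 360 + 72 − 6 = 426.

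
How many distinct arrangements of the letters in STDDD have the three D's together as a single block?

Treat the 3 copies of D as a single block. The multiset to arrange is then {DDD, S, T}, 3 items in all.
All 3 items are distinct, so there are (3)! = 6 arrangements.

6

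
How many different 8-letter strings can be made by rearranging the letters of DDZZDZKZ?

The 8 letters of DDZZDZKZ have repeats: D appearing 3 times and Z appearing 4 times.
Dividing 8! = 40320 by 4!·3! = 144 for the repeated letters gives 280.

280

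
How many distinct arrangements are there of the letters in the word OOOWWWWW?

OOOWWWWW has 8 letters with O appearing 3 times and W appearing 5 times.
The number of distinct arrangements is 8!/(5!·3!) = 40320/720 = 56.

56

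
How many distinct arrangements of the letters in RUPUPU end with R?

10

With the last slot taken by R, it remains to arrange the other 5 letters (UPUPU).
Those 5 letters have P appearing twice and U appearing 3 times, giving (5)!/(3!·2!) = 10.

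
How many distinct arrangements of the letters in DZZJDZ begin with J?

With the first slot taken by J, it remains to arrange the other 5 letters (DZZDZ).
Those 5 letters have D appearing twice and Z appearing 3 times, giving (5)!/(3!·2!) = 10.

10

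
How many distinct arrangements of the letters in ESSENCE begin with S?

120

Fix S in the first position and arrange the remaining 6 letters.
Those 6 letters have E appearing 3 times, giving (6)!/(3!) = 120.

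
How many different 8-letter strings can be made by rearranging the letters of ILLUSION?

10080

The 8 letters of ILLUSION have repeats: I appearing twice and L appearing twice.
The number of distinct arrangements is 8!/(2!·2!) = 40320/4 = 10080.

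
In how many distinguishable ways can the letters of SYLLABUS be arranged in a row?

10080

Letter multiplicities in SYLLABUS: A×1, B×1, L×2, S×2, U×1, Y×1.
So there are 8! / (2!·2!) = 10080 distinguishable arrangements.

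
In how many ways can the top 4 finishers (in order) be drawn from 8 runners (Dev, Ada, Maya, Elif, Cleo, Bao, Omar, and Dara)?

There are 8 choices for 1st place, 7 for 2nd, and so on down to 5 for position 4.
That gives 8 × 7 × 6 × 5 = 1680.

1680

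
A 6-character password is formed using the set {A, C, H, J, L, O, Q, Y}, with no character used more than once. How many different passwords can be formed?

20160

This is a permutation of 6 out of 8: P(8,6) = 8!/2!.
8 × 7 × 6 × 5 × 4 × 3 = 20160.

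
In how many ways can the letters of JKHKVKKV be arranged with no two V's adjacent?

Total arrangements of JKHKVKKV: 8!/(4!·2!) = 840.
If the two V's are adjacent, glue them into one block, leaving 7 items to arrange: (7)!/(4!) = 210 ways.
Subtracting, 840 − 210 = 630 arrangements keep the V's apart.

630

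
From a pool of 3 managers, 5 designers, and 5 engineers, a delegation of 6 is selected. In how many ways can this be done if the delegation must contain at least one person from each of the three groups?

Unrestricted: C(13,6) = 1716 ways to pick any 6 of the 13.
Selections missing a whole group: no managers → C(10,6) = 210; no designers → C(8,6) = 28; no engineers → C(8,6) = 28.
Add back selections omitting two groups (i.e. drawn from a single group): C(3,6) + C(5,6) + C(5,6) = 0.
By inclusion–exclusion: 1716 − 266 + 0 = 1450.

1450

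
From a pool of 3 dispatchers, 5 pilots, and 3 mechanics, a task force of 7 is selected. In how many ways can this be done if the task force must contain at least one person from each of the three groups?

314

Unrestricted: C(11,7) = 330 ways to pick any 7 of the 11.
Subtract selections that omit an entire group: no dispatchers → C(8,7) = 8; no pilots → C(6,7) = 0; no mechanics → C(8,7) = 8.
Add back selections omitting two groups (i.e. drawn from a single group): C(3,7) + C(5,7) + C(3,7) = 0.
By inclusion–exclusion: 330 − 16 + 0 = 314.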